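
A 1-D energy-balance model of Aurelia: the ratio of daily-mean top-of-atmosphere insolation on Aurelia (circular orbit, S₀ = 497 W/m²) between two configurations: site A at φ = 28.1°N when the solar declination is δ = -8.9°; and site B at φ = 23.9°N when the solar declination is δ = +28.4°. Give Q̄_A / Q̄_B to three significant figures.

— Configuration A (φ=+28.1°):
cos H₀ = −tan(+28.1°) tan(-8.900°) = 0.0836, H₀ = 1.4871 rad.
Bracket: H₀ sin φ sin δ + cos φ cos δ sin H₀ = 1.4871×0.47101×-0.15471 + 0.88213×0.98796×0.99650 = -0.108365 + 0.868459 = 0.760094.
Q̄ = (S₀/π) × [bracket] = (497/π) × 0.760094 = 120.25 W/m².
— Configuration B (φ=+23.9°):
cos H₀ = −tan(+23.9°) tan(+28.400°) = -0.2396, H₀ = 1.8128 rad.
Bracket: H₀ sin φ sin δ + cos φ cos δ sin H₀ = 1.8128×0.40514×0.47562 + 0.91425×0.87965×0.97087 = 0.349313 + 0.780793 = 1.130106.
Q̄ = (S₀/π) × [bracket] = (497/π) × 1.130106 = 178.78 W/m².
Ratio Q̄_A / Q̄_B = 120.25 / 178.78 = 0.6726.

Q̄_A / Q̄_B ≈ 0.673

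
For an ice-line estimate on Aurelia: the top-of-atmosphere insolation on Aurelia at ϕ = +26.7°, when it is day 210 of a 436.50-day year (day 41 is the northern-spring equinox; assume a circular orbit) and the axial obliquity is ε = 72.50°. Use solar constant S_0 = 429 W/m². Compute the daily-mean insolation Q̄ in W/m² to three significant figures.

Q̄ ≈ 163 W/m²

Solar longitude: L_s = 360° × (210 − 41)/436.50 = 139.381°.
sin δ = sin 72.50° × sin 139.381° = 0.62089, so δ = +38.381°.
cos h₀ = −tan(+26.7°) tan(+38.381°) = -0.3984, h₀ = 1.9805 rad.
Bracket: h₀ sin ϕ sin δ + cos ϕ cos δ sin h₀ = 1.9805×0.44932×0.62089 + 0.89337×0.78390×0.91723 = 0.552517 + 0.642348 = 1.194865.
Q̄ = (S_0/π) × [bracket] = (429/π) × 1.194865 = 163.2 W/m².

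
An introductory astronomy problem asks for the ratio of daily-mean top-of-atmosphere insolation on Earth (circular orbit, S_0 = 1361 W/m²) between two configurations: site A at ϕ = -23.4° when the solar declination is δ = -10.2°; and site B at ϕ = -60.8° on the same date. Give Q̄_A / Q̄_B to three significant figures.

— Configuration A (ϕ=-23.4°):
cos h₀ = −tan(-23.4°) tan(-10.200°) = -0.0779, h₀ = 1.6487 rad.
Bracket: h₀ sin ϕ sin δ + cos ϕ cos δ sin h₀ = 1.6487×-0.39715×-0.17708 + 0.91775×0.98420×0.99696 = 0.115949 + 0.900504 = 1.016453.
Q̄ = (S_0/π) × [bracket] = (1361/π) × 1.016453 = 440.35 W/m².
— Configuration B (ϕ=-60.8°):
cos h₀ = −tan(-60.8°) tan(-10.200°) = -0.3219, h₀ = 1.8986 rad.
Bracket: h₀ sin ϕ sin δ + cos ϕ cos δ sin h₀ = 1.8986×-0.87292×-0.17708 + 0.48786×0.98420×0.94676 = 0.293479 + 0.454589 = 0.748068.
Q̄ = (S_0/π) × [bracket] = (1361/π) × 0.748068 = 324.08 W/m².
Ratio Q̄_A / Q̄_B = 440.35 / 324.08 = 1.359.

Q̄_A / Q̄_B ≈ 1.36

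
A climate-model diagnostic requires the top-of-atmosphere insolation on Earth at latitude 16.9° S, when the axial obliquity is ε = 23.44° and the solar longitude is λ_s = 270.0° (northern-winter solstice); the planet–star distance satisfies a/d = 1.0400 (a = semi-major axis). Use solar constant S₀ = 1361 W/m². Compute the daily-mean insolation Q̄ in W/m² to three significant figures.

Q̄ ≈ 500 W/m²

Solar declination: sin δ = sin ε · sin λ_s = sin 23.44° × sin 270.0° = -0.39779, so δ = -23.440°.
cos H₀ = −tan(-16.9°) tan(-23.440°) = -0.1317, H₀ = 1.7029 rad.
Bracket: H₀ sin φ sin δ + cos φ cos δ sin H₀ = 1.7029×-0.29070×-0.39779 + 0.95681×0.91748×0.99129 = 0.196919 + 0.870208 = 1.067127.
Inverse-square distance factor (a/d)² = 1.0400² = 1.081600.
Q̄ = (S₀/π) × 1.081600 × [bracket] = (1361/π) × 1.081600 × 1.067127 = 500.0 W/m².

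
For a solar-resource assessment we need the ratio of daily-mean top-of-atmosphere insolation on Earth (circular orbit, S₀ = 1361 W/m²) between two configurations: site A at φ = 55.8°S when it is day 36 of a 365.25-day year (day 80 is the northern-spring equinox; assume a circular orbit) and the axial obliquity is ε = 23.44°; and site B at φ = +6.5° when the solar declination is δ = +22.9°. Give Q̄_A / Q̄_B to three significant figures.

— Configuration A (φ=-55.8°):
Solar longitude: λ_s = 360° × (36 − 80)/365.25 = -43.368°, i.e. -43.368° + 360° = 316.632°.
sin δ = sin 23.44° × sin 316.632° = -0.27315, so δ = -15.852°.
cos H₀ = −tan(-55.8°) tan(-15.852°) = -0.4178, H₀ = 2.0018 rad.
Bracket: H₀ sin φ sin δ + cos φ cos δ sin H₀ = 2.0018×-0.82708×-0.27315 + 0.56208×0.96197×0.90853 = 0.452240 + 0.491246 = 0.943486.
Q̄ = (S₀/π) × [bracket] = (1361/π) × 0.943486 = 408.74 W/m².
— Configuration B (φ=+6.5°):
cos H₀ = −tan(+6.5°) tan(+22.900°) = -0.0481, H₀ = 1.6189 rad.
Bracket: H₀ sin φ sin δ + cos φ cos δ sin H₀ = 1.6189×0.11320×0.38912 + 0.99357×0.92119×0.99884 = 0.071310 + 0.914205 = 0.985515.
Q̄ = (S₀/π) × [bracket] = (1361/π) × 0.985515 = 426.94 W/m².
Ratio Q̄_A / Q̄_B = 408.74 / 426.94 = 0.9574.

Q̄_A / Q̄_B ≈ 0.957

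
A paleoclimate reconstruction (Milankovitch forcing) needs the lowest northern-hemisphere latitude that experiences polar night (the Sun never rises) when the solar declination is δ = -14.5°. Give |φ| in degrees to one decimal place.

Polar night requires cos H₀ = −tan φ tan δ ≥ 1, i.e. tan φ tan δ ≤ −1.
The boundary is |tan φ| · |tan δ| = 1, so |φ| = 90° − |δ| = 90° − 14.5° = 75.5° in the northern hemisphere.

|φ| = 75.5°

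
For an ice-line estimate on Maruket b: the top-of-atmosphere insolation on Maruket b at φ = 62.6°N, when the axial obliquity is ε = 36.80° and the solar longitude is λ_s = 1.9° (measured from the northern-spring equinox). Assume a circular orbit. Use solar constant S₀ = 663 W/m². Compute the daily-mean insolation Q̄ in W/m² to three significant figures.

Solar declination: sin δ = sin ε · sin λ_s = sin 36.80° × sin 1.9° = 0.01986, so δ = +1.138°.
cos H₀ = −tan(+62.6°) tan(+1.138°) = -0.0383, H₀ = 1.6091 rad.
Bracket: H₀ sin φ sin δ + cos φ cos δ sin H₀ = 1.6091×0.88782×0.01986 + 0.46020×0.99980×0.99927 = 0.028372 + 0.459772 = 0.488144.
Q̄ = (S₀/π) × [bracket] = (663/π) × 0.488144 = 103.0 W/m².

Q̄ ≈ 103 W/m²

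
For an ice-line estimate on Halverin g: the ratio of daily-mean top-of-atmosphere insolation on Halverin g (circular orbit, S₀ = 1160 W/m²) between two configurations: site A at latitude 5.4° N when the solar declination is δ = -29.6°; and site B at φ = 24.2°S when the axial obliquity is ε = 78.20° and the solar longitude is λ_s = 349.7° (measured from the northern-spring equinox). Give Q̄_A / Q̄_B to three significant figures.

Q̄_A / Q̄_B ≈ 0.783

— Configuration A (φ=+5.4°):
cos H₀ = −tan(+5.4°) tan(-29.600°) = 0.0537, H₀ = 1.5171 rad.
Bracket: H₀ sin φ sin δ + cos φ cos δ sin H₀ = 1.5171×0.09411×-0.49394 + 0.99556×0.86949×0.99856 = -0.070522 + 0.864383 = 0.793861.
Q̄ = (S₀/π) × [bracket] = (1160/π) × 0.793861 = 293.12 W/m².
— Configuration B (φ=-24.2°):
Solar declination: sin δ = sin ε · sin λ_s = sin 78.20° × sin 349.7° = -0.17502, so δ = -10.080°.
cos H₀ = −tan(-24.2°) tan(-10.080°) = -0.0799, H₀ = 1.6508 rad.
Bracket: H₀ sin φ sin δ + cos φ cos δ sin H₀ = 1.6508×-0.40992×-0.17502 + 0.91212×0.98456×0.99680 = 0.118435 + 0.895163 = 1.013598.
Q̄ = (S₀/π) × [bracket] = (1160/π) × 1.013598 = 374.26 W/m².
Ratio Q̄_A / Q̄_B = 293.12 / 374.26 = 0.7832.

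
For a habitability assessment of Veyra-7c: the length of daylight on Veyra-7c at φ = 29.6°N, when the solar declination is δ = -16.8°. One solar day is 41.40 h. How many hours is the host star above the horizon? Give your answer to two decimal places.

18.43 h

cos H₀ = −tan φ · tan δ = −tan(+29.6°) × tan(-16.800°) = 0.1715, so H₀ = 1.3984 rad = 80.12°.
Daylight = 2H₀/(2π) × 41.40 h = (1.3984/π) × 41.40 = 18.43 h.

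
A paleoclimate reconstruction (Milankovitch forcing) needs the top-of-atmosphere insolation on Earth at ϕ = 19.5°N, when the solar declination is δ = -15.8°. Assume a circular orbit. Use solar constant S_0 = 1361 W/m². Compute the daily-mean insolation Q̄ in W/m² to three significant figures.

Q̄ ≈ 333 W/m²

cos h₀ = −tan(+19.5°) tan(-15.800°) = 0.1002, h₀ = 1.4704 rad.
Bracket: h₀ sin ϕ sin δ + cos ϕ cos δ sin h₀ = 1.4704×0.33381×-0.27228 + 0.94264×0.96222×0.99497 = -0.133644 + 0.902465 = 0.768821.
Q̄ = (S_0/π) × [bracket] = (1361/π) × 0.768821 = 333.1 W/m².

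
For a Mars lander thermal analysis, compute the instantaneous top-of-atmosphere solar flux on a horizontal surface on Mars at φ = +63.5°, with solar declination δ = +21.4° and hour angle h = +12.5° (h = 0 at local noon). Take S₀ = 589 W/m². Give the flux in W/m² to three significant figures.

cos θ_z = sin φ sin δ + cos φ cos δ cos h = 0.326541 + 0.405588 = 0.732129.
Flux = S₀ · cos θ_z = 589 × 0.732129 = 431.2 W/m².

431 W/m²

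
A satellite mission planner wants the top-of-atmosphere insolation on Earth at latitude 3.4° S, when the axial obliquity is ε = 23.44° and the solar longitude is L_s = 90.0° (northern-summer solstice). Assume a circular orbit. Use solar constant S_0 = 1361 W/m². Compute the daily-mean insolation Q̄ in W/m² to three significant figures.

Solar declination: sin δ = sin ε · sin L_s = sin 23.44° × sin 90.0° = 0.39779, so δ = +23.440°.
cos h₀ = −tan(-3.4°) tan(+23.440°) = 0.0258, h₀ = 1.5450 rad.
Bracket: h₀ sin ϕ sin δ + cos ϕ cos δ sin h₀ = 1.5450×-0.05931×0.39779 + 0.99824×0.91748×0.99967 = -0.036451 + 0.915563 = 0.879112.
Q̄ = (S_0/π) × [bracket] = (1361/π) × 0.879112 = 380.8 W/m².

Q̄ ≈ 381 W/m²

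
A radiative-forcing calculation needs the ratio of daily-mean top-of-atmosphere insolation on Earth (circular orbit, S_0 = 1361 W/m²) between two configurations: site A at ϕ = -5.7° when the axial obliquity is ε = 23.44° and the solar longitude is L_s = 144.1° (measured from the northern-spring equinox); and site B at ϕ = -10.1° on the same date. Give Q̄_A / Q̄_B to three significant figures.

Q̄_A / Q̄_B ≈ 1.04

— Configuration A (ϕ=-5.7°):
Solar declination: sin δ = sin ε · sin L_s = sin 23.44° × sin 144.1° = 0.23325, so δ = +13.489°.
cos h₀ = −tan(-5.7°) tan(+13.489°) = 0.0239, h₀ = 1.5469 rad.
Bracket: h₀ sin ϕ sin δ + cos ϕ cos δ sin h₀ = 1.5469×-0.09932×0.23325 + 0.99506×0.97242×0.99971 = -0.035836 + 0.967336 = 0.931500.
Q̄ = (S_0/π) × [bracket] = (1361/π) × 0.931500 = 403.54 W/m².
— Configuration B (ϕ=-10.1°):
cos h₀ = −tan(-10.1°) tan(+13.489°) = 0.0427, h₀ = 1.5281 rad.
Bracket: h₀ sin ϕ sin δ + cos ϕ cos δ sin h₀ = 1.5281×-0.17537×0.23325 + 0.98450×0.97242×0.99909 = -0.062507 + 0.956476 = 0.893969.
Q̄ = (S_0/π) × [bracket] = (1361/π) × 0.893969 = 387.29 W/m².
Ratio Q̄_A / Q̄_B = 403.54 / 387.29 = 1.042.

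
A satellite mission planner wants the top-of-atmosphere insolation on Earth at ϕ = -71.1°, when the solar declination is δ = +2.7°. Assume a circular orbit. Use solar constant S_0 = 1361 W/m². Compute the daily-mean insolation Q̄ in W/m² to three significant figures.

cos h₀ = −tan(-71.1°) tan(+2.700°) = 0.1377, h₀ = 1.4326 rad.
Bracket: h₀ sin ϕ sin δ + cos ϕ cos δ sin h₀ = 1.4326×-0.94609×0.04711 + 0.32392×0.99889×0.99047 = -0.063851 + 0.320477 = 0.256626.
Q̄ = (S_0/π) × [bracket] = (1361/π) × 0.256626 = 111.2 W/m².

Q̄ ≈ 111 W/m²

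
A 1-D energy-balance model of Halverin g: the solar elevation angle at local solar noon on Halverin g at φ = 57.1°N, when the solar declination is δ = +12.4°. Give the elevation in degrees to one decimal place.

45.3°

At local noon the hour angle is zero, so the zenith angle equals |φ − δ| = |+57.1° − (+12.400°)| = 44.700°.
Elevation = 90° − 44.700° = 45.3°.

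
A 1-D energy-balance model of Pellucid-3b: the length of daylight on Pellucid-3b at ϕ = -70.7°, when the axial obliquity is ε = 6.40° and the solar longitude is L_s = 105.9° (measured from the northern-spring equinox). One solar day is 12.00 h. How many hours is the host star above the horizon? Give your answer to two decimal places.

4.80 h

Solar declination: sin δ = sin ε · sin L_s = sin 6.40° × sin 105.9° = 0.10720, so δ = +6.154°.
cos h₀ = −tan ϕ · tan δ = −tan(-70.7°) × tan(+6.154°) = 0.3079, so h₀ = 1.2578 rad = 72.07°.
Daylight = 2h₀/(2π) × 12.00 h = (1.2578/π) × 12.00 = 4.80 h.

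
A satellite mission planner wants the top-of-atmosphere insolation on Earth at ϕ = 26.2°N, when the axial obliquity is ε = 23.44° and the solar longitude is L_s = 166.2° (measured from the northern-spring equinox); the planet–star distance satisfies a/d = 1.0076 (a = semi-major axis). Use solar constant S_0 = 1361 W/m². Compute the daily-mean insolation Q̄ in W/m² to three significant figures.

Solar declination: sin δ = sin ε · sin L_s = sin 23.44° × sin 166.2° = 0.09489, so δ = +5.445°.
cos h₀ = −tan(+26.2°) tan(+5.445°) = -0.0469, h₀ = 1.6177 rad.
Bracket: h₀ sin ϕ sin δ + cos ϕ cos δ sin h₀ = 1.6177×0.44151×0.09489 + 0.89726×0.99549×0.99890 = 0.067773 + 0.892231 = 0.960004.
Inverse-square distance factor (a/d)² = 1.0076² = 1.015258.
Q̄ = (S_0/π) × 1.015258 × [bracket] = (1361/π) × 1.015258 × 0.960004 = 422.2 W/m².

Q̄ ≈ 422 W/m²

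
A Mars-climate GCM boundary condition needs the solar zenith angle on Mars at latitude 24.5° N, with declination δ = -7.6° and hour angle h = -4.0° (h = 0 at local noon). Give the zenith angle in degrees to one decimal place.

θ_z = 32.3°

cos θ_z = sin φ sin δ + cos φ cos δ cos h = -0.054846 + 0.899771 = 0.844925.
θ_z = arccos(0.844925) = 32.3°.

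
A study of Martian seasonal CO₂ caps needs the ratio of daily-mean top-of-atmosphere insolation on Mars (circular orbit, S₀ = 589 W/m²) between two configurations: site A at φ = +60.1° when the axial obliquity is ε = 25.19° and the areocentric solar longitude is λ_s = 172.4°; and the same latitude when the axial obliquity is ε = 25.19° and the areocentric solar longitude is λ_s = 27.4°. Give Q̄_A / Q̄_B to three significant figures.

— Configuration A (φ=+60.1°):
sin δ = sin 25.19° × sin 172.4° = 0.05629, so δ = +3.227°.
cos H₀ = −tan(+60.1°) tan(+3.227°) = -0.0980, H₀ = 1.6690 rad.
Bracket: H₀ sin φ sin δ + cos φ cos δ sin H₀ = 1.6690×0.86690×0.05629 + 0.49849×0.99841×0.99518 = 0.081444 + 0.495298 = 0.576742.
Q̄ = (S₀/π) × [bracket] = (589/π) × 0.576742 = 108.13 W/m².
— Configuration B (φ=+60.1°):
sin δ = sin 25.19° × sin 27.4° = 0.19587, so δ = +11.296°.
cos H₀ = −tan(+60.1°) tan(+11.296°) = -0.3474, H₀ = 1.9255 rad.
Bracket: H₀ sin φ sin δ + cos φ cos δ sin H₀ = 1.9255×0.86690×0.19587 + 0.49849×0.98063×0.93773 = 0.326949 + 0.458395 = 0.785344.
Q̄ = (S₀/π) × [bracket] = (589/π) × 0.785344 = 147.24 W/m².
Ratio Q̄_A / Q̄_B = 108.13 / 147.24 = 0.7344.

Q̄_A / Q̄_B ≈ 0.734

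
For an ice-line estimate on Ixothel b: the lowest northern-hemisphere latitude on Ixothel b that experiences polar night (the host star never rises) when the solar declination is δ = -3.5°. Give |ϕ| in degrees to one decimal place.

|ϕ| = 86.5°

Polar night requires cos h₀ = −tan ϕ tan δ ≥ 1, i.e. tan ϕ tan δ ≤ −1.
The boundary is |tan ϕ| · |tan δ| = 1, so |ϕ| = 90° − |δ| = 90° − 3.5° = 86.5° in the northern hemisphere.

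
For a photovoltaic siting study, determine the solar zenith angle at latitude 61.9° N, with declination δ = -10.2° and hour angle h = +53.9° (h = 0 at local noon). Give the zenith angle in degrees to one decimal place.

θ_z = 83.3°

cos θ_z = sin φ sin δ + cos φ cos δ cos h = -0.156211 + 0.273132 = 0.116921.
θ_z = arccos(0.116921) = 83.3°.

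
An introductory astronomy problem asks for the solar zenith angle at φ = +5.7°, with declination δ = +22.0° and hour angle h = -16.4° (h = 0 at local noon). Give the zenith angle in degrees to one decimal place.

cos θ_z = sin φ sin δ + cos φ cos δ cos h = 0.037206 + 0.885063 = 0.922269.
θ_z = arccos(0.922269) = 22.7°.

θ_z = 22.7°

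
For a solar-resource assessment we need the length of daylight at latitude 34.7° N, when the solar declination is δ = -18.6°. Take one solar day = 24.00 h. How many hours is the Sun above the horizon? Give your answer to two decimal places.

10.20 h

cos H₀ = −tan φ · tan δ = −tan(+34.7°) × tan(-18.600°) = 0.2330, so H₀ = 1.3356 rad = 76.52°.
Daylight = 2H₀/(2π) × 24.00 h = (1.3356/π) × 24.00 = 10.20 h.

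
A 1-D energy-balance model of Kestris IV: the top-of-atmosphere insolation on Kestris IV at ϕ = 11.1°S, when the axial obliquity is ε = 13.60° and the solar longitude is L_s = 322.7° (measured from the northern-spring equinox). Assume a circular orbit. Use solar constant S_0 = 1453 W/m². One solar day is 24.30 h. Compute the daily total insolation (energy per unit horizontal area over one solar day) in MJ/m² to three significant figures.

Solar declination: sin δ = sin ε · sin L_s = sin 13.60° × sin 322.7° = -0.14249, so δ = -8.192°.
cos h₀ = −tan(-11.1°) tan(-8.192°) = -0.0282, h₀ = 1.5990 rad.
Bracket: h₀ sin ϕ sin δ + cos ϕ cos δ sin h₀ = 1.5990×-0.19252×-0.14249 + 0.98129×0.98980×0.99960 = 0.043864 + 0.970892 = 1.014756.
Q̄ = (S_0/π) × [bracket] = (1453/π) × 1.014756 = 469.33 W/m².
Daily total = Q̄ × 24.30 h × 3600 s/h = 469.33 × 24.30 × 3600 / 10⁶ = 41.06 MJ/m².

41.1 MJ/m²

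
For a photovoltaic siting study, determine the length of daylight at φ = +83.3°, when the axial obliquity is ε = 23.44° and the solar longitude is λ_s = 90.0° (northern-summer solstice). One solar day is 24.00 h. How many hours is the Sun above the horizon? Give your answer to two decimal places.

24.00 h

Solar declination: sin δ = sin ε · sin λ_s = sin 23.44° × sin 90.0° = 0.39779, so δ = +23.440°.
Sunrise equation: cos H₀ = −tan φ · tan δ = -3.6908 ≤ −1, so the Sun never sets (polar day) and H₀ = π.
Daylight = 2H₀/(2π) × 24.00 h = (3.1416/π) × 24.00 = 24.00 h.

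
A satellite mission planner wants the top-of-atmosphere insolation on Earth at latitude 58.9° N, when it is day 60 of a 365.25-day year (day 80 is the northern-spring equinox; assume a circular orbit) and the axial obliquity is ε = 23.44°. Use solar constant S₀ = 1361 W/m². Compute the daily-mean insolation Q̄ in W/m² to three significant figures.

Q̄ ≈ 149 W/m²

Solar longitude: λ_s = 360° × (60 − 80)/365.25 = -19.713°, i.e. -19.713° + 360° = 340.287°.
sin δ = sin 23.44° × sin 340.287° = -0.13417, so δ = -7.711°.
cos H₀ = −tan(+58.9°) tan(-7.711°) = 0.2245, H₀ = 1.3444 rad.
Bracket: H₀ sin φ sin δ + cos φ cos δ sin H₀ = 1.3444×0.85627×-0.13417 + 0.51653×0.99096×0.97448 = -0.154452 + 0.498798 = 0.344346.
Q̄ = (S₀/π) × [bracket] = (1361/π) × 0.344346 = 149.2 W/m².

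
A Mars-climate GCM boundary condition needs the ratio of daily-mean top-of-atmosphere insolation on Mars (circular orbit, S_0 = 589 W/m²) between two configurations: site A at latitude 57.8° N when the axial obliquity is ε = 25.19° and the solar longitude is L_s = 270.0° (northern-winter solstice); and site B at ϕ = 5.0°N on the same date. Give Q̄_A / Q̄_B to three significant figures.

— Configuration A (ϕ=+57.8°):
Solar declination: sin δ = sin ε · sin L_s = sin 25.19° × sin 270.0° = -0.42562, so δ = -25.190°.
cos h₀ = −tan(+57.8°) tan(-25.190°) = 0.7469, h₀ = 0.7274 rad.
Bracket: h₀ sin ϕ sin δ + cos ϕ cos δ sin h₀ = 0.7274×0.84619×-0.42562 + 0.53288×0.90490×0.66493 = -0.261977 + 0.320631 = 0.058654.
Q̄ = (S_0/π) × [bracket] = (589/π) × 0.058654 = 10.997 W/m².
— Configuration B (ϕ=+5.0°):
cos h₀ = −tan(+5.0°) tan(-25.190°) = 0.0412, h₀ = 1.5296 rad.
Bracket: h₀ sin ϕ sin δ + cos ϕ cos δ sin h₀ = 1.5296×0.08716×-0.42562 + 0.99619×0.90490×0.99915 = -0.056744 + 0.900686 = 0.843942.
Q̄ = (S_0/π) × [bracket] = (589/π) × 0.843942 = 158.23 W/m².
Ratio Q̄_A / Q̄_B = 10.997 / 158.23 = 0.06950.

Q̄_A / Q̄_B ≈ 0.0695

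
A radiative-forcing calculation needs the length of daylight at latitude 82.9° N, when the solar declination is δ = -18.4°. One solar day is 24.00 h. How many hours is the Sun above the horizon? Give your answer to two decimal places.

0.00 h

cos H₀ = −tan φ · tan δ = 2.6707 ≥ 1, so the Sun never rises (polar night) and H₀ = 0.
Daylight = 2H₀/(2π) × 24.00 h = (0.0000/π) × 24.00 = 0.00 h.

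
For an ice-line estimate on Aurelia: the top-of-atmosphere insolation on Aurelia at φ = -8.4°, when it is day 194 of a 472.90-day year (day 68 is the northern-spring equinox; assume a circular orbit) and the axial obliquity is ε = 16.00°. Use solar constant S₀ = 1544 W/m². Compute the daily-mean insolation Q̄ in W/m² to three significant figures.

Q̄ ≈ 437 W/m²

Solar longitude: λ_s = 360° × (194 − 68)/472.90 = 95.919°.
sin δ = sin 16.00° × sin 95.919° = 0.27417, so δ = +15.912°.
cos H₀ = −tan(-8.4°) tan(+15.912°) = 0.0421, H₀ = 1.5287 rad.
Bracket: H₀ sin φ sin δ + cos φ cos δ sin H₀ = 1.5287×-0.14608×0.27417 + 0.98927×0.96168×0.99911 = -0.061226 + 0.950514 = 0.889288.
Q̄ = (S₀/π) × [bracket] = (1544/π) × 0.889288 = 437.1 W/m².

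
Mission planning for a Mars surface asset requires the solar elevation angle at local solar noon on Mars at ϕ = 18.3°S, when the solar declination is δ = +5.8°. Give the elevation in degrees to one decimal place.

65.9°

At local noon the hour angle is zero, so the zenith angle equals |ϕ − δ| = |-18.3° − (+5.800°)| = 24.100°.
Elevation = 90° − 24.100° = 65.9°.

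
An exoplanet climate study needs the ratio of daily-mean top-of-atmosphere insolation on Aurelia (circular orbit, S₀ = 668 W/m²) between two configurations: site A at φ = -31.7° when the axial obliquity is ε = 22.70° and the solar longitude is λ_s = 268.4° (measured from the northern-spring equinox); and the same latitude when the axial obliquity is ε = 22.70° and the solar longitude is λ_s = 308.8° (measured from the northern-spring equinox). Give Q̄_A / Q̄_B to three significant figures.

Q̄_A / Q̄_B ≈ 1.05

— Configuration A (φ=-31.7°):
Solar declination: sin δ = sin ε · sin λ_s = sin 22.70° × sin 268.4° = -0.38576, so δ = -22.691°.
cos H₀ = −tan(-31.7°) tan(-22.691°) = -0.2582, H₀ = 1.8320 rad.
Bracket: H₀ sin φ sin δ + cos φ cos δ sin H₀ = 1.8320×-0.52547×-0.38576 + 0.85081×0.92260×0.96608 = 0.371356 + 0.758332 = 1.129688.
Q̄ = (S₀/π) × [bracket] = (668/π) × 1.129688 = 240.21 W/m².
— Configuration B (φ=-31.7°):
Solar declination: sin δ = sin ε · sin λ_s = sin 22.70° × sin 308.8° = -0.30075, so δ = -17.503°.
cos H₀ = −tan(-31.7°) tan(-17.503°) = -0.1948, H₀ = 1.7668 rad.
Bracket: H₀ sin φ sin δ + cos φ cos δ sin H₀ = 1.7668×-0.52547×-0.30075 + 0.85081×0.95370×0.98085 = 0.279216 + 0.795879 = 1.075095.
Q̄ = (S₀/π) × [bracket] = (668/π) × 1.075095 = 228.60 W/m².
Ratio Q̄_A / Q̄_B = 240.21 / 228.60 = 1.051.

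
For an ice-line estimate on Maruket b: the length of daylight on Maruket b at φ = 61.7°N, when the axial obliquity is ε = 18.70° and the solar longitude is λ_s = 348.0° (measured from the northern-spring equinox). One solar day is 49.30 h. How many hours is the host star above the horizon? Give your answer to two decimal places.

22.70 h

Solar declination: sin δ = sin ε · sin λ_s = sin 18.70° × sin 348.0° = -0.06666, so δ = -3.822°.
cos H₀ = −tan φ · tan δ = −tan(+61.7°) × tan(-3.822°) = 0.1241, so H₀ = 1.4464 rad = 82.87°.
Daylight = 2H₀/(2π) × 49.30 h = (1.4464/π) × 49.30 = 22.70 h.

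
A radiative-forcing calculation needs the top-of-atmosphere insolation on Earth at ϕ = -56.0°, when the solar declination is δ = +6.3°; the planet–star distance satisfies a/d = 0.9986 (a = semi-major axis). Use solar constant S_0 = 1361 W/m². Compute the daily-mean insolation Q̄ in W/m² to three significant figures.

Q̄ ≈ 182 W/m²

cos h₀ = −tan(-56.0°) tan(+6.300°) = 0.1637, h₀ = 1.4064 rad.
Bracket: h₀ sin ϕ sin δ + cos ϕ cos δ sin h₀ = 1.4064×-0.82904×0.10973 + 0.55919×0.99396×0.98651 = -0.127941 + 0.548315 = 0.420374.
Inverse-square distance factor (a/d)² = 0.9986² = 0.997202.
Q̄ = (S_0/π) × 0.997202 × [bracket] = (1361/π) × 0.997202 × 0.420374 = 181.6 W/m².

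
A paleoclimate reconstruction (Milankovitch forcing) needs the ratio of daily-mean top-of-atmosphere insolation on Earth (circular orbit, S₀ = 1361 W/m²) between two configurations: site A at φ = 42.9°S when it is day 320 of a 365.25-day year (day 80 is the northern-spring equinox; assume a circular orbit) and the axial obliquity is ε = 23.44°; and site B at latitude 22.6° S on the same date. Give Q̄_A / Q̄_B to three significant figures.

— Configuration A (φ=-42.9°):
Solar longitude: λ_s = 360° × (320 − 80)/365.25 = 236.550°.
sin δ = sin 23.44° × sin 236.550° = -0.33190, so δ = -19.384°.
cos H₀ = −tan(-42.9°) tan(-19.384°) = -0.3270, H₀ = 1.9039 rad.
Bracket: H₀ sin φ sin δ + cos φ cos δ sin H₀ = 1.9039×-0.68072×-0.33190 + 0.73254×0.94331×0.94504 = 0.430150 + 0.653034 = 1.083184.
Q̄ = (S₀/π) × [bracket] = (1361/π) × 1.083184 = 469.26 W/m².
— Configuration B (φ=-22.6°):
cos H₀ = −tan(-22.6°) tan(-19.384°) = -0.1465, H₀ = 1.7178 rad.
Bracket: H₀ sin φ sin δ + cos φ cos δ sin H₀ = 1.7178×-0.38430×-0.33190 + 0.92321×0.94331×0.98922 = 0.219104 + 0.861485 = 1.080589.
Q̄ = (S₀/π) × [bracket] = (1361/π) × 1.080589 = 468.13 W/m².
Ratio Q̄_A / Q̄_B = 469.26 / 468.13 = 1.002.

Q̄_A / Q̄_B ≈ 1.00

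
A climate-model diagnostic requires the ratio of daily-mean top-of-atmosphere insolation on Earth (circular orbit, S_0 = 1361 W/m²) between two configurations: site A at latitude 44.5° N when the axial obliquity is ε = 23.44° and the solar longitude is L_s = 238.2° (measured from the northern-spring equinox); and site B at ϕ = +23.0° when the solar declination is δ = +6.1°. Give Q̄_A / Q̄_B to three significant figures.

Q̄_A / Q̄_B ≈ 0.348

— Configuration A (ϕ=+44.5°):
Solar declination: sin δ = sin ε · sin L_s = sin 23.44° × sin 238.2° = -0.33808, so δ = -19.760°.
cos h₀ = −tan(+44.5°) tan(-19.760°) = 0.3530, h₀ = 1.2100 rad.
Bracket: h₀ sin ϕ sin δ + cos ϕ cos δ sin h₀ = 1.2100×0.70091×-0.33808 + 0.71325×0.94112×0.93562 = -0.286726 + 0.628039 = 0.341313.
Q̄ = (S_0/π) × [bracket] = (1361/π) × 0.341313 = 147.86 W/m².
— Configuration B (ϕ=+23.0°):
cos h₀ = −tan(+23.0°) tan(+6.100°) = -0.0454, h₀ = 1.6162 rad.
Bracket: h₀ sin ϕ sin δ + cos ϕ cos δ sin h₀ = 1.6162×0.39073×0.10626 + 0.92050×0.99434×0.99897 = 0.067103 + 0.914347 = 0.981450.
Q̄ = (S_0/π) × [bracket] = (1361/π) × 0.981450 = 425.18 W/m².
Ratio Q̄_A / Q̄_B = 147.86 / 425.18 = 0.3478.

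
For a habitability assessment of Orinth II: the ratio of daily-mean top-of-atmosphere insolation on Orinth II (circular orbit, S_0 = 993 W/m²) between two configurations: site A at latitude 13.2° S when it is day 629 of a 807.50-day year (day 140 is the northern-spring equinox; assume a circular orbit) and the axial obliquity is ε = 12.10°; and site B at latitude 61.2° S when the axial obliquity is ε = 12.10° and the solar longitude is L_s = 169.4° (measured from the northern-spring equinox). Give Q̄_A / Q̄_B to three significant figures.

Q̄_A / Q̄_B ≈ 2.36

— Configuration A (ϕ=-13.2°):
Solar longitude: L_s = 360° × (629 − 140)/807.50 = 218.006°.
sin δ = sin 12.10° × sin 218.006° = -0.12907, so δ = -7.416°.
cos h₀ = −tan(-13.2°) tan(-7.416°) = -0.0305, h₀ = 1.6013 rad.
Bracket: h₀ sin ϕ sin δ + cos ϕ cos δ sin h₀ = 1.6013×-0.22835×-0.12907 + 0.97358×0.99164×0.99953 = 0.047195 + 0.964987 = 1.012182.
Q̄ = (S_0/π) × [bracket] = (993/π) × 1.012182 = 319.93 W/m².
— Configuration B (ϕ=-61.2°):
Solar declination: sin δ = sin ε · sin L_s = sin 12.10° × sin 169.4° = 0.03856, so δ = +2.210°.
cos h₀ = −tan(-61.2°) tan(+2.210°) = 0.0702, h₀ = 1.5005 rad.
Bracket: h₀ sin ϕ sin δ + cos ϕ cos δ sin h₀ = 1.5005×-0.87631×0.03856 + 0.48175×0.99926×0.99753 = -0.050703 + 0.480204 = 0.429501.
Q̄ = (S_0/π) × [bracket] = (993/π) × 0.429501 = 135.76 W/m².
Ratio Q̄_A / Q̄_B = 319.93 / 135.76 = 2.357.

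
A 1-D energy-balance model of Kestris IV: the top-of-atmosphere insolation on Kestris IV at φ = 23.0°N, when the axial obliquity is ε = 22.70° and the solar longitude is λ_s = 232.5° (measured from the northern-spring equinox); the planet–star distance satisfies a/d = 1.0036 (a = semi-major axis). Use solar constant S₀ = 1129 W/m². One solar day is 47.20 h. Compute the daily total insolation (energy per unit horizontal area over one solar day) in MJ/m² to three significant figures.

Solar declination: sin δ = sin ε · sin λ_s = sin 22.70° × sin 232.5° = -0.30616, so δ = -17.828°.
cos H₀ = −tan(+23.0°) tan(-17.828°) = 0.1365, H₀ = 1.4339 rad.
Bracket: H₀ sin φ sin δ + cos φ cos δ sin H₀ = 1.4339×0.39073×-0.30616 + 0.92050×0.95198×0.99064 = -0.171532 + 0.868095 = 0.696563.
Inverse-square distance factor (a/d)² = 1.0036² = 1.007213.
Q̄ = (S₀/π) × 1.007213 × [bracket] = (1129/π) × 1.007213 × 0.696563 = 252.13 W/m².
Daily total = Q̄ × 47.20 h × 3600 s/h = 252.13 × 47.20 × 3600 / 10⁶ = 42.84 MJ/m².

42.8 MJ/m²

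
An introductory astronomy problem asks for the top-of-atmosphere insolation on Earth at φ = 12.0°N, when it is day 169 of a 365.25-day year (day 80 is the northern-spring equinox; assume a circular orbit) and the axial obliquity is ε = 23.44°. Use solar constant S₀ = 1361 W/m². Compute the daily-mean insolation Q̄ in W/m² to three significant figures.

Q̄ ≈ 447 W/m²

Solar longitude: λ_s = 360° × (169 − 80)/365.25 = 87.721°.
sin δ = sin 23.44° × sin 87.721° = 0.39747, so δ = +23.420°.
cos H₀ = −tan(+12.0°) tan(+23.420°) = -0.0921, H₀ = 1.6630 rad.
Bracket: H₀ sin φ sin δ + cos φ cos δ sin H₀ = 1.6630×0.20791×0.39747 + 0.97815×0.91761×0.99575 = 0.137427 + 0.893746 = 1.031173.
Q̄ = (S₀/π) × [bracket] = (1361/π) × 1.031173 = 446.7 W/m².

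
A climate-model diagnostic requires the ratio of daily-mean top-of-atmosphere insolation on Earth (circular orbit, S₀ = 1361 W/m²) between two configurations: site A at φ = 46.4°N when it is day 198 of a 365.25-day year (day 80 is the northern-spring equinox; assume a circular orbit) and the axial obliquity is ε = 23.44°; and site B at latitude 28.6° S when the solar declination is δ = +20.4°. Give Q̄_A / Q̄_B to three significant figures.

Q̄_A / Q̄_B ≈ 1.91

— Configuration A (φ=+46.4°):
Solar longitude: λ_s = 360° × (198 − 80)/365.25 = 116.304°.
sin δ = sin 23.44° × sin 116.304° = 0.35660, so δ = +20.892°.
cos H₀ = −tan(+46.4°) tan(+20.892°) = -0.4008, H₀ = 1.9832 rad.
Bracket: H₀ sin φ sin δ + cos φ cos δ sin H₀ = 1.9832×0.72417×0.35660 + 0.68962×0.93426×0.91616 = 0.512140 + 0.590268 = 1.102408.
Q̄ = (S₀/π) × [bracket] = (1361/π) × 1.102408 = 477.58 W/m².
— Configuration B (φ=-28.6°):
cos H₀ = −tan(-28.6°) tan(+20.400°) = 0.2028, H₀ = 1.3666 rad.
Bracket: H₀ sin φ sin δ + cos φ cos δ sin H₀ = 1.3666×-0.47869×0.34857 + 0.87798×0.93728×0.97923 = -0.228027 + 0.805821 = 0.577794.
Q̄ = (S₀/π) × [bracket] = (1361/π) × 0.577794 = 250.31 W/m².
Ratio Q̄_A / Q̄_B = 477.58 / 250.31 = 1.908.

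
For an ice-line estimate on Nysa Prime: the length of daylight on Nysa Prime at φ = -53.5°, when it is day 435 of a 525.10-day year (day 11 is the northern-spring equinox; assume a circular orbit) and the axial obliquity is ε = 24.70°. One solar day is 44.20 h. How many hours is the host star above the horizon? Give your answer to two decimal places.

Solar longitude: λ_s = 360° × (435 − 11)/525.10 = 290.687°.
sin δ = sin 24.70° × sin 290.687° = -0.39092, so δ = -23.012°.
cos H₀ = −tan φ · tan δ = −tan(-53.5°) × tan(-23.012°) = -0.5740, so H₀ = 2.1822 rad = 125.03°.
Daylight = 2H₀/(2π) × 44.20 h = (2.1822/π) × 44.20 = 30.70 h.

30.70 h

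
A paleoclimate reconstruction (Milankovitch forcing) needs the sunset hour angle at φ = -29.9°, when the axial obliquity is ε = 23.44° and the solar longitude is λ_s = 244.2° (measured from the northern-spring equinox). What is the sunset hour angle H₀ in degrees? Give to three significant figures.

H₀ = 103°

Solar declination: sin δ = sin ε · sin λ_s = sin 23.44° × sin 244.2° = -0.35814, so δ = -20.986°.
cos H₀ = −tan φ · tan δ = −tan(-29.9°) × tan(-20.986°) = -0.2206, so H₀ = 1.7932 rad = 102.74°.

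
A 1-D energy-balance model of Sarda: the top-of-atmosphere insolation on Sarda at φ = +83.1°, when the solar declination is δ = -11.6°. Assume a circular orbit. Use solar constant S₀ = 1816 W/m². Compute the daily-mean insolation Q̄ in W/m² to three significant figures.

Q̄ ≈ 0.00 W/m²

cos H₀ = −tan(+83.1°) tan(-11.600°) = 1.6963 ≥ 1 ⇒ polar night, H₀ = 0 and Q̄ = 0.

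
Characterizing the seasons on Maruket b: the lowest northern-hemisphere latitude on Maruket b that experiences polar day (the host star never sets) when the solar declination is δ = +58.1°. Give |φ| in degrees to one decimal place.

|φ| = 31.9°

Polar day requires cos H₀ = −tan φ tan δ ≤ −1, i.e. tan φ tan δ ≥ 1.
The boundary is |tan φ| · |tan δ| = 1, so |φ| = 90° − |δ| = 90° − 58.1° = 31.9° in the northern hemisphere.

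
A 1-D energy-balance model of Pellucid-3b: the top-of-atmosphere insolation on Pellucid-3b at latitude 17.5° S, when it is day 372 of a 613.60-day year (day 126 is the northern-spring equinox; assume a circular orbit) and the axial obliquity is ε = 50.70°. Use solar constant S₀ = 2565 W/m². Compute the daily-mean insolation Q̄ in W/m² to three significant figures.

Q̄ ≈ 530 W/m²

Solar longitude: λ_s = 360° × (372 − 126)/613.60 = 144.329°.
sin δ = sin 50.70° × sin 144.329° = 0.45125, so δ = +26.824°.
cos H₀ = −tan(-17.5°) tan(+26.824°) = 0.1594, H₀ = 1.4107 rad.
Bracket: H₀ sin φ sin δ + cos φ cos δ sin H₀ = 1.4107×-0.30071×0.45125 + 0.95372×0.89240×0.98721 = -0.191425 + 0.840214 = 0.648789.
Q̄ = (S₀/π) × [bracket] = (2565/π) × 0.648789 = 529.7 W/m².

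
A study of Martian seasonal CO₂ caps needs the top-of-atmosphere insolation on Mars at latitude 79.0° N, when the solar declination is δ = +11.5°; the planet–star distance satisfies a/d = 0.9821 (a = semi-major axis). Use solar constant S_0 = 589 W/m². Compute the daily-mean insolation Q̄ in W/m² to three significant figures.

cos h₀ = −tan(+79.0°) tan(+11.500°) = -1.0467 ≤ −1 ⇒ polar day, h₀ = π.
Bracket: h₀ sin ϕ sin δ + cos ϕ cos δ sin h₀ = 3.1416×0.98163×0.19937 + 0.19081×0.97992×0.00000 = 0.614835 + 0.000000 = 0.614835.
Inverse-square distance factor (a/d)² = 0.9821² = 0.964520.
Q̄ = (S_0/π) × 0.964520 × [bracket] = (589/π) × 0.964520 × 0.614835 = 111.2 W/m².

Q̄ ≈ 111 W/m²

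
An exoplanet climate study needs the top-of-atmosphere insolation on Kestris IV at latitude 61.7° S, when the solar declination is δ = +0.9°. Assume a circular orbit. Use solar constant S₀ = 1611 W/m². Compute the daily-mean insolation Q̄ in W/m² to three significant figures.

cos H₀ = −tan(-61.7°) tan(+0.900°) = 0.0292, H₀ = 1.5416 rad.
Bracket: H₀ sin φ sin δ + cos φ cos δ sin H₀ = 1.5416×-0.88048×0.01571 + 0.47409×0.99988×0.99957 = -0.021324 + 0.473829 = 0.452505.
Q̄ = (S₀/π) × [bracket] = (1611/π) × 0.452505 = 232.0 W/m².

Q̄ ≈ 232 W/m²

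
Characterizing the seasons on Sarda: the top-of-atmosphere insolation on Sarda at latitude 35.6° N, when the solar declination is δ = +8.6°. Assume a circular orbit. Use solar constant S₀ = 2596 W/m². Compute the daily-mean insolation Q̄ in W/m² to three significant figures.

Q̄ ≈ 781 W/m²

cos H₀ = −tan(+35.6°) tan(+8.600°) = -0.1083, H₀ = 1.6793 rad.
Bracket: H₀ sin φ sin δ + cos φ cos δ sin H₀ = 1.6793×0.58212×0.14954 + 0.81310×0.98876×0.99412 = 0.146183 + 0.799233 = 0.945416.
Q̄ = (S₀/π) × [bracket] = (2596/π) × 0.945416 = 781.2 W/m².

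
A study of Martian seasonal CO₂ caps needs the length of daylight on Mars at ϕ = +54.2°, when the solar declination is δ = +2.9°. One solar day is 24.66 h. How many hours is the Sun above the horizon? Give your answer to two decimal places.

cos h₀ = −tan ϕ · tan δ = −tan(+54.2°) × tan(+2.900°) = -0.0702, so h₀ = 1.6411 rad = 94.03°.
Daylight = 2h₀/(2π) × 24.66 h = (1.6411/π) × 24.66 = 12.88 h.

12.88 h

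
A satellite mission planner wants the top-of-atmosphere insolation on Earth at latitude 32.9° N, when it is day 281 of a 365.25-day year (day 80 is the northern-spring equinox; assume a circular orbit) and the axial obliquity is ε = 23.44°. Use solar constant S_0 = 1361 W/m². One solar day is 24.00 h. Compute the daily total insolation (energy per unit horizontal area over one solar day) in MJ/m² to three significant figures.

Solar longitude: L_s = 360° × (281 − 80)/365.25 = 198.111°.
sin δ = sin 23.44° × sin 198.111° = -0.12366, so δ = -7.103°.
cos h₀ = −tan(+32.9°) tan(-7.103°) = 0.0806, h₀ = 1.4901 rad.
Bracket: h₀ sin ϕ sin δ + cos ϕ cos δ sin h₀ = 1.4901×0.54317×-0.12366 + 0.83962×0.99233×0.99675 = -0.100088 + 0.830472 = 0.730384.
Q̄ = (S_0/π) × [bracket] = (1361/π) × 0.730384 = 316.42 W/m².
Daily total = Q̄ × 24.00 h × 3600 s/h = 316.42 × 24.00 × 3600 / 10⁶ = 27.34 MJ/m².

27.3 MJ/m²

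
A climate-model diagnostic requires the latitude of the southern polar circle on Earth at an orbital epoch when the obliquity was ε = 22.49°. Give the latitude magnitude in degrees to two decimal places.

67.51°

The polar circle is the lowest latitude that experiences at least one full rotation of continuous darkness at the northern-summer solstice; it lies at |ϕ| = 90° − ε = 90° − 22.49° = 67.51°.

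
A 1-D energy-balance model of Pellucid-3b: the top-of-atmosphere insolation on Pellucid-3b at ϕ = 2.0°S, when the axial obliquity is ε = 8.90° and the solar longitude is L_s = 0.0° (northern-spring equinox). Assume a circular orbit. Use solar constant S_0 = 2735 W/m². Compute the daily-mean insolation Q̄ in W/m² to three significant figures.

Solar declination: sin δ = sin ε · sin L_s = sin 8.90° × sin 0.0° = 0.00000, so δ = +0.000°.
cos h₀ = −tan(-2.0°) tan(+0.000°) = 0.0000, h₀ = 1.5708 rad.
Bracket: h₀ sin ϕ sin δ + cos ϕ cos δ sin h₀ = 1.5708×-0.03490×0.00000 + 0.99939×1.00000×1.00000 = -0.000000 + 0.999390 = 0.999390.
Q̄ = (S_0/π) × [bracket] = (2735/π) × 0.999390 = 870.0 W/m².

Q̄ ≈ 870 W/m²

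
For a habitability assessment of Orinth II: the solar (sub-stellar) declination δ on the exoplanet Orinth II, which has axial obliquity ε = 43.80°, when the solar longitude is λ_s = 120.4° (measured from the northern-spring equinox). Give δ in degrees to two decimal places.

sin δ = sin ε · sin λ_s = sin 43.80° × sin 120.4° = 0.596983.
δ = arcsin(0.596983) = +36.65°.

δ = +36.65°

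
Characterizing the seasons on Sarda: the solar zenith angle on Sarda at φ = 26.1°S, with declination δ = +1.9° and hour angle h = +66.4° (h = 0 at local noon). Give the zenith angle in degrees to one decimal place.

θ_z = 69.8°

cos θ_z = sin φ sin δ + cos φ cos δ cos h = -0.014586 + 0.359327 = 0.344741.
θ_z = arccos(0.344741) = 69.8°.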